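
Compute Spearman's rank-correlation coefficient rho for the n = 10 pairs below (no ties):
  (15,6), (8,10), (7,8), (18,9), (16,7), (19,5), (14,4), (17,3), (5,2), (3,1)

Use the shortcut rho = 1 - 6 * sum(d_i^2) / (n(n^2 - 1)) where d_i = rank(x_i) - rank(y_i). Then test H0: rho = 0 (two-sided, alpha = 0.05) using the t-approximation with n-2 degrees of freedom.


Step 1: Rank x and y separately (midranks; no ties here).
rank(x): 15->6, 8->4, 7->3, 18->9, 16->7, 19->10, 14->5, 17->8, 5->2, 3->1
rank(y): 6->6, 10->10, 8->8, 9->9, 7->7, 5->5, 4->4, 3->3, 2->2, 1->1
Step 2: d_i = R_x(i) - R_y(i); compute d_i^2.
  (6-6)^2=0, (4-10)^2=36, (3-8)^2=25, (9-9)^2=0, (7-7)^2=0, (10-5)^2=25, (5-4)^2=1, (8-3)^2=25, (2-2)^2=0, (1-1)^2=0
sum(d^2) = 112.
Step 3: rho = 1 - 6*112 / (10*(10^2 - 1)) = 1 - 672/990 = 0.321212.
Step 4: Under H0, t = rho * sqrt((n-2)/(1-rho^2)) = 0.9594 ~ t(8).
Step 5: Two-sided p-value from the t-distribution with 8 df = 0.365468.
Step 6: alpha = 0.05. fail to reject H0.

rho = 0.3212, p = 0.365468, fail to reject H0 at alpha = 0.05.


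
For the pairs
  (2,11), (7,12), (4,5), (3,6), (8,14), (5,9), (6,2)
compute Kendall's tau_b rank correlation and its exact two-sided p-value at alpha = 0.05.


Step 1: Enumerate the 21 unordered pairs (i,j) with i<j and classify each by sign(x_j-x_i) * sign(y_j-y_i).
  (1,2):dx=+5,dy=+1->C; (1,3):dx=+2,dy=-6->D; (1,4):dx=+1,dy=-5->D; (1,5):dx=+6,dy=+3->C
  (1,6):dx=+3,dy=-2->D; (1,7):dx=+4,dy=-9->D; (2,3):dx=-3,dy=-7->C; (2,4):dx=-4,dy=-6->C
  (2,5):dx=+1,dy=+2->C; (2,6):dx=-2,dy=-3->C; (2,7):dx=-1,dy=-10->C; (3,4):dx=-1,dy=+1->D
  (3,5):dx=+4,dy=+9->C; (3,6):dx=+1,dy=+4->C; (3,7):dx=+2,dy=-3->D; (4,5):dx=+5,dy=+8->C
  (4,6):dx=+2,dy=+3->C; (4,7):dx=+3,dy=-4->D; (5,6):dx=-3,dy=-5->C; (5,7):dx=-2,dy=-12->C
  (6,7):dx=+1,dy=-7->D
Step 2: C = 13, D = 8, total pairs = 21.
Step 3: tau = (C - D)/(n(n-1)/2) = (13 - 8)/21 = 0.238095.
Step 4: Exact two-sided p-value (enumerate n! = 5040 permutations of y under H0): p = 0.561905.
Step 5: alpha = 0.05. fail to reject H0.

tau_b = 0.2381 (C=13, D=8), p = 0.561905, fail to reject H0.


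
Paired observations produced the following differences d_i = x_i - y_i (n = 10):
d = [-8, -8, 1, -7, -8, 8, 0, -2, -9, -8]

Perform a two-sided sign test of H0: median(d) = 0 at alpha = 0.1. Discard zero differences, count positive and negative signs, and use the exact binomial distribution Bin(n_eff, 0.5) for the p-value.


Step 1: Discard zero differences. Original n = 10; n_eff = number of nonzero differences = 9.
Nonzero differences (with sign): -8, -8, +1, -7, -8, +8, -2, -9, -8
Step 2: Count signs: positive = 2, negative = 7.
Step 3: Under H0: P(positive) = 0.5, so the number of positives S ~ Bin(9, 0.5).
Step 4: Two-sided exact p-value = sum of Bin(9,0.5) probabilities at or below the observed probability = 0.179688.
Step 5: alpha = 0.1. fail to reject H0.

n_eff = 9, pos = 2, neg = 7, p = 0.179688, fail to reject H0.


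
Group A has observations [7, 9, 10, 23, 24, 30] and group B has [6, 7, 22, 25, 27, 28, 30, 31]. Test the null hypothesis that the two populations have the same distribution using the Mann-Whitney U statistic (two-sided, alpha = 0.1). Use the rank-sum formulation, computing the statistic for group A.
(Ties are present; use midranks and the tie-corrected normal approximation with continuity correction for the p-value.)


Step 1: Combine and sort all 14 observations; assign midranks.
sorted (value, group): (6,Y), (7,X), (7,Y), (9,X), (10,X), (22,Y), (23,X), (24,X), (25,Y), (27,Y), (28,Y), (30,X), (30,Y), (31,Y)
ranks: 6->1, 7->2.5, 7->2.5, 9->4, 10->5, 22->6, 23->7, 24->8, 25->9, 27->10, 28->11, 30->12.5, 30->12.5, 31->14
Step 2: Rank sum for X: R1 = 2.5 + 4 + 5 + 7 + 8 + 12.5 = 39.
Step 3: U_X = R1 - n1(n1+1)/2 = 39 - 6*7/2 = 39 - 21 = 18.
       U_Y = n1*n2 - U_X = 48 - 18 = 30.
Step 4: Ties are present, so use the tie-corrected normal approximation (with continuity correction) for the p-value.
Step 5: p-value = 0.476705; compare to alpha = 0.1. fail to reject H0.

U_X = 18, p = 0.476705, fail to reject H0 at alpha = 0.1.


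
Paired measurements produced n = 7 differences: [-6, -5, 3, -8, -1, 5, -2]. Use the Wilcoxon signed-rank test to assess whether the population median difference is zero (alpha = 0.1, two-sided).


Step 1: Drop any zero differences (none here) and take |d_i|.
|d| = [6, 5, 3, 8, 1, 5, 2]
Step 2: Midrank |d_i| (ties get averaged ranks).
ranks: |6|->6, |5|->4.5, |3|->3, |8|->7, |1|->1, |5|->4.5, |2|->2
Step 3: Attach original signs; sum ranks with positive sign and with negative sign.
W+ = 3 + 4.5 = 7.5
W- = 6 + 4.5 + 7 + 1 + 2 = 20.5
(Check: W+ + W- = 28 should equal n(n+1)/2 = 28.)
Step 4: Test statistic W = min(W+, W-) = 7.5.
Step 5: Ties in |d|, so use the tie-corrected normal approximation.
        E[W] = n(n+1)/4 = 7*8/4 = 14.
        Tie groups: |d|=5 (t=2); sum(t^3 - t) = 6.
        Var[W] = n(n+1)(2n+1)/24 - sum(t^3-t)/48 = 840/24 - 6/48 = 34.875.
        z = (W - E[W]) / sqrt(Var[W]) = (7.5 - 14) / 5.9055 = -1.1007.
        Two-sided p = 2*Phi(z) = 0.271041.
Step 6: alpha = 0.1. fail to reject H0.

W+ = 7.5, W- = 20.5, W = min = 7.5, p = 0.271041, fail to reject H0.


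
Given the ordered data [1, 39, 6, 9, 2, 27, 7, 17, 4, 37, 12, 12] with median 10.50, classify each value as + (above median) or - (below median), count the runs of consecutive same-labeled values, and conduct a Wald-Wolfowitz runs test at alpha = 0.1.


Step 1: Compute median = 10.50; label A = above, B = below.
Labels in order: BABBBABABAAA  (n_A = 6, n_B = 6)
Step 2: Count runs R = 8.
Step 3: Under H0 (random ordering), E[R] = 2*n_A*n_B/(n_A+n_B) + 1 = 2*6*6/12 + 1 = 7.0000.
        Var[R] = 2*n_A*n_B*(2*n_A*n_B - n_A - n_B) / ((n_A+n_B)^2 * (n_A+n_B-1)) = 4320/1584 = 2.7273.
        SD[R] = 1.6514.
Step 4: Continuity-corrected z = (R - 0.5 - E[R]) / SD[R] = (8 - 0.5 - 7.0000) / 1.6514 = 0.3028.
Step 5: Two-sided p-value via normal approximation = 2*(1 - Phi(|z|)) = 0.762069.
Step 6: alpha = 0.1. fail to reject H0.

R = 8, z = 0.3028, p = 0.762069, fail to reject H0.


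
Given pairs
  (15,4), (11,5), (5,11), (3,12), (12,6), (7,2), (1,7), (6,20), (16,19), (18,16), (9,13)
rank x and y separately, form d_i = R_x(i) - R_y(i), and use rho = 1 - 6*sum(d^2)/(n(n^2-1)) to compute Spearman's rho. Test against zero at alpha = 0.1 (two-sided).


Step 1: Rank x and y separately (midranks; no ties here).
rank(x): 15->9, 11->7, 5->3, 3->2, 12->8, 7->5, 1->1, 6->4, 16->10, 18->11, 9->6
rank(y): 4->2, 5->3, 11->6, 12->7, 6->4, 2->1, 7->5, 20->11, 19->10, 16->9, 13->8
Step 2: d_i = R_x(i) - R_y(i); compute d_i^2.
  (9-2)^2=49, (7-3)^2=16, (3-6)^2=9, (2-7)^2=25, (8-4)^2=16, (5-1)^2=16, (1-5)^2=16, (4-11)^2=49, (10-10)^2=0, (11-9)^2=4, (6-8)^2=4
sum(d^2) = 204.
Step 3: rho = 1 - 6*204 / (11*(11^2 - 1)) = 1 - 1224/1320 = 0.072727.
Step 4: Under H0, t = rho * sqrt((n-2)/(1-rho^2)) = 0.2188 ~ t(9).
Step 5: Two-sided p-value from the t-distribution with 9 df = 0.831716.
Step 6: alpha = 0.1. fail to reject H0.

rho = 0.0727, p = 0.831716, fail to reject H0 at alpha = 0.1.


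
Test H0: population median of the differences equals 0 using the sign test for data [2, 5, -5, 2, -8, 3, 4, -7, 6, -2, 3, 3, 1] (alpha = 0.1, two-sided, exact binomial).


Step 1: Discard zero differences. Original n = 13; n_eff = number of nonzero differences = 13.
Nonzero differences (with sign): +2, +5, -5, +2, -8, +3, +4, -7, +6, -2, +3, +3, +1
Step 2: Count signs: positive = 9, negative = 4.
Step 3: Under H0: P(positive) = 0.5, so the number of positives S ~ Bin(13, 0.5).
Step 4: Two-sided exact p-value = sum of Bin(13,0.5) probabilities at or below the observed probability = 0.266846.
Step 5: alpha = 0.1. fail to reject H0.

n_eff = 13, pos = 9, neg = 4, p = 0.266846, fail to reject H0.


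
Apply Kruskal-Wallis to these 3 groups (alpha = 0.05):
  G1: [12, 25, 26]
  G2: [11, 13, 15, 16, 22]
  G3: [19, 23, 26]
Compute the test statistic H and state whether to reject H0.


Step 1: Combine all N = 11 observations and assign midranks.
sorted (value, group, rank): (11,G2,1), (12,G1,2), (13,G2,3), (15,G2,4), (16,G2,5), (19,G3,6), (22,G2,7), (23,G3,8), (25,G1,9), (26,G1,10.5), (26,G3,10.5)
Step 2: Sum ranks within each group.
R_1 = 21.5 (n_1 = 3)
R_2 = 20 (n_2 = 5)
R_3 = 24.5 (n_3 = 3)
Step 3: H = 12/(N(N+1)) * sum(R_i^2/n_i) - 3(N+1)
     = 12/(11*12) * (21.5^2/3 + 20^2/5 + 24.5^2/3) - 3*12
     = 0.090909 * 434.167 - 36
     = 3.469697.
Step 4: Ties present; correction factor C = 1 - 6/(11^3 - 11) = 0.995455. Corrected H = 3.469697 / 0.995455 = 3.485540.
Step 5: Under H0, H ~ chi^2(2); p-value = 0.175035.
Step 6: alpha = 0.05. fail to reject H0.

H = 3.4855, df = 2, p = 0.175035, fail to reject H0.


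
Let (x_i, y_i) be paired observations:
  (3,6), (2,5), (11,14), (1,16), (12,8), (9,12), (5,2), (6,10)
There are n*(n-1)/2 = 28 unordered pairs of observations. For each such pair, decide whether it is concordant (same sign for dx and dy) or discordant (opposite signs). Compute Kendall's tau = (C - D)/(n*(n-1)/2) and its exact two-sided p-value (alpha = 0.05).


Step 1: Enumerate the 28 unordered pairs (i,j) with i<j and classify each by sign(x_j-x_i) * sign(y_j-y_i).
  (1,2):dx=-1,dy=-1->C; (1,3):dx=+8,dy=+8->C; (1,4):dx=-2,dy=+10->D; (1,5):dx=+9,dy=+2->C
  (1,6):dx=+6,dy=+6->C; (1,7):dx=+2,dy=-4->D; (1,8):dx=+3,dy=+4->C; (2,3):dx=+9,dy=+9->C
  (2,4):dx=-1,dy=+11->D; (2,5):dx=+10,dy=+3->C; (2,6):dx=+7,dy=+7->C; (2,7):dx=+3,dy=-3->D
  (2,8):dx=+4,dy=+5->C; (3,4):dx=-10,dy=+2->D; (3,5):dx=+1,dy=-6->D; (3,6):dx=-2,dy=-2->C
  (3,7):dx=-6,dy=-12->C; (3,8):dx=-5,dy=-4->C; (4,5):dx=+11,dy=-8->D; (4,6):dx=+8,dy=-4->D
  (4,7):dx=+4,dy=-14->D; (4,8):dx=+5,dy=-6->D; (5,6):dx=-3,dy=+4->D; (5,7):dx=-7,dy=-6->C
  (5,8):dx=-6,dy=+2->D; (6,7):dx=-4,dy=-10->C; (6,8):dx=-3,dy=-2->C; (7,8):dx=+1,dy=+8->C
Step 2: C = 16, D = 12, total pairs = 28.
Step 3: tau = (C - D)/(n(n-1)/2) = (16 - 12)/28 = 0.142857.
Step 4: Exact two-sided p-value (enumerate n! = 40320 permutations of y under H0): p = 0.719544.
Step 5: alpha = 0.05. fail to reject H0.

tau_b = 0.1429 (C=16, D=12), p = 0.719544, fail to reject H0.


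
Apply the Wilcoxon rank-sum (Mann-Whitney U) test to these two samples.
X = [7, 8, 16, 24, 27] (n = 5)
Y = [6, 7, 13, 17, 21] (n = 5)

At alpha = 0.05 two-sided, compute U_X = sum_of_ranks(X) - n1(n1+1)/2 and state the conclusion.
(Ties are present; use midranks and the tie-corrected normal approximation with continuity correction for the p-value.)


Step 1: Combine and sort all 10 observations; assign midranks.
sorted (value, group): (6,Y), (7,X), (7,Y), (8,X), (13,Y), (16,X), (17,Y), (21,Y), (24,X), (27,X)
ranks: 6->1, 7->2.5, 7->2.5, 8->4, 13->5, 16->6, 17->7, 21->8, 24->9, 27->10
Step 2: Rank sum for X: R1 = 2.5 + 4 + 6 + 9 + 10 = 31.5.
Step 3: U_X = R1 - n1(n1+1)/2 = 31.5 - 5*6/2 = 31.5 - 15 = 16.5.
       U_Y = n1*n2 - U_X = 25 - 16.5 = 8.5.
Step 4: Ties are present, so use the tie-corrected normal approximation (with continuity correction) for the p-value.
Step 5: p-value = 0.463344; compare to alpha = 0.05. fail to reject H0.

U_X = 16.5, p = 0.463344, fail to reject H0 at alpha = 0.05.


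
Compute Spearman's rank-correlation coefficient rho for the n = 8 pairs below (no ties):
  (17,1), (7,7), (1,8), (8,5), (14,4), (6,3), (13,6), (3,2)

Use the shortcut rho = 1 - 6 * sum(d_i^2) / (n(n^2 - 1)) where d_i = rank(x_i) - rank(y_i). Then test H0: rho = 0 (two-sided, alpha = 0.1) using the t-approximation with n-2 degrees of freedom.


Step 1: Rank x and y separately (midranks; no ties here).
rank(x): 17->8, 7->4, 1->1, 8->5, 14->7, 6->3, 13->6, 3->2
rank(y): 1->1, 7->7, 8->8, 5->5, 4->4, 3->3, 6->6, 2->2
Step 2: d_i = R_x(i) - R_y(i); compute d_i^2.
  (8-1)^2=49, (4-7)^2=9, (1-8)^2=49, (5-5)^2=0, (7-4)^2=9, (3-3)^2=0, (6-6)^2=0, (2-2)^2=0
sum(d^2) = 116.
Step 3: rho = 1 - 6*116 / (8*(8^2 - 1)) = 1 - 696/504 = -0.380952.
Step 4: Under H0, t = rho * sqrt((n-2)/(1-rho^2)) = -1.0092 ~ t(6).
Step 5: Two-sided p-value from the t-distribution with 6 df = 0.351813.
Step 6: alpha = 0.1. fail to reject H0.

rho = -0.3810, p = 0.351813, fail to reject H0 at alpha = 0.1.


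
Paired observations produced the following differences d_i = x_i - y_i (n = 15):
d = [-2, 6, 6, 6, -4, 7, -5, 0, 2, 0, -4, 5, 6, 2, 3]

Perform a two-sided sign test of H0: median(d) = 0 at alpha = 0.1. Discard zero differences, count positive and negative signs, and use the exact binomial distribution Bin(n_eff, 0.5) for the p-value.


Step 1: Discard zero differences. Original n = 15; n_eff = number of nonzero differences = 13.
Nonzero differences (with sign): -2, +6, +6, +6, -4, +7, -5, +2, -4, +5, +6, +2, +3
Step 2: Count signs: positive = 9, negative = 4.
Step 3: Under H0: P(positive) = 0.5, so the number of positives S ~ Bin(13, 0.5).
Step 4: Two-sided exact p-value = sum of Bin(13,0.5) probabilities at or below the observed probability = 0.266846.
Step 5: alpha = 0.1. fail to reject H0.

n_eff = 13, pos = 9, neg = 4, p = 0.266846, fail to reject H0.


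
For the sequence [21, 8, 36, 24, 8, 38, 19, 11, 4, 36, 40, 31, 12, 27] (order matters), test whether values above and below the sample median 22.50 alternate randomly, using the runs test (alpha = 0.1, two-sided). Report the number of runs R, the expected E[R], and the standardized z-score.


Step 1: Compute median = 22.50; label A = above, B = below.
Labels in order: BBAABABBBAAABA  (n_A = 7, n_B = 7)
Step 2: Count runs R = 8.
Step 3: Under H0 (random ordering), E[R] = 2*n_A*n_B/(n_A+n_B) + 1 = 2*7*7/14 + 1 = 8.0000.
        Var[R] = 2*n_A*n_B*(2*n_A*n_B - n_A - n_B) / ((n_A+n_B)^2 * (n_A+n_B-1)) = 8232/2548 = 3.2308.
        SD[R] = 1.7974.
Step 4: R = E[R], so z = 0 with no continuity correction.
Step 5: Two-sided p-value via normal approximation = 2*(1 - Phi(|z|)) = 1.000000.
Step 6: alpha = 0.1. fail to reject H0.

R = 8, z = 0.0000, p = 1.000000, fail to reject H0.


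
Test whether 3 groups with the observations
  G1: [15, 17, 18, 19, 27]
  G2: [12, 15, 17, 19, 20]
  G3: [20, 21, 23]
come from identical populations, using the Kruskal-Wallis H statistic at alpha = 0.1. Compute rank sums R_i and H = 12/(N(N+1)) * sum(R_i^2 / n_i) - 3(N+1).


Step 1: Combine all N = 13 observations and assign midranks.
sorted (value, group, rank): (12,G2,1), (15,G1,2.5), (15,G2,2.5), (17,G1,4.5), (17,G2,4.5), (18,G1,6), (19,G1,7.5), (19,G2,7.5), (20,G2,9.5), (20,G3,9.5), (21,G3,11), (23,G3,12), (27,G1,13)
Step 2: Sum ranks within each group.
R_1 = 33.5 (n_1 = 5)
R_2 = 25 (n_2 = 5)
R_3 = 32.5 (n_3 = 3)
Step 3: H = 12/(N(N+1)) * sum(R_i^2/n_i) - 3(N+1)
     = 12/(13*14) * (33.5^2/5 + 25^2/5 + 32.5^2/3) - 3*14
     = 0.065934 * 701.533 - 42
     = 4.254945.
Step 4: Ties present; correction factor C = 1 - 24/(13^3 - 13) = 0.989011. Corrected H = 4.254945 / 0.989011 = 4.302222.
Step 5: Under H0, H ~ chi^2(2); p-value = 0.116355.
Step 6: alpha = 0.1. fail to reject H0.

H = 4.3022, df = 2, p = 0.116355, fail to reject H0.


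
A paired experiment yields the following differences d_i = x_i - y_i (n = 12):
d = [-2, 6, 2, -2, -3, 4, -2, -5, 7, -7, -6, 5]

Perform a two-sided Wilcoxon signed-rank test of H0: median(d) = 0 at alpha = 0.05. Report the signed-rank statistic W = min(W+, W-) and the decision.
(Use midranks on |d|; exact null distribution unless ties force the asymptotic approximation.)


Step 1: Drop any zero differences (none here) and take |d_i|.
|d| = [2, 6, 2, 2, 3, 4, 2, 5, 7, 7, 6, 5]
Step 2: Midrank |d_i| (ties get averaged ranks).
ranks: |2|->2.5, |6|->9.5, |2|->2.5, |2|->2.5, |3|->5, |4|->6, |2|->2.5, |5|->7.5, |7|->11.5, |7|->11.5, |6|->9.5, |5|->7.5
Step 3: Attach original signs; sum ranks with positive sign and with negative sign.
W+ = 9.5 + 2.5 + 6 + 11.5 + 7.5 = 37
W- = 2.5 + 2.5 + 5 + 2.5 + 7.5 + 11.5 + 9.5 = 41
(Check: W+ + W- = 78 should equal n(n+1)/2 = 78.)
Step 4: Test statistic W = min(W+, W-) = 37.
Step 5: Ties in |d|, so use the tie-corrected normal approximation.
        E[W] = n(n+1)/4 = 12*13/4 = 39.
        Tie groups: |d|=2 (t=4), |d|=5 (t=2), |d|=6 (t=2), |d|=7 (t=2); sum(t^3 - t) = 78.
        Var[W] = n(n+1)(2n+1)/24 - sum(t^3-t)/48 = 3900/24 - 78/48 = 160.875.
        z = (W - E[W]) / sqrt(Var[W]) = (37 - 39) / 12.6837 = -0.1577.
        Two-sided p = 2*Phi(z) = 0.874706.
Step 6: alpha = 0.05. fail to reject H0.

W+ = 37, W- = 41, W = min = 37, p = 0.874706, fail to reject H0.


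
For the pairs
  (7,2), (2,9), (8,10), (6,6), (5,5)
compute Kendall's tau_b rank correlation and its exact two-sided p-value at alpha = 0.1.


Step 1: Enumerate the 10 unordered pairs (i,j) with i<j and classify each by sign(x_j-x_i) * sign(y_j-y_i).
  (1,2):dx=-5,dy=+7->D; (1,3):dx=+1,dy=+8->C; (1,4):dx=-1,dy=+4->D; (1,5):dx=-2,dy=+3->D
  (2,3):dx=+6,dy=+1->C; (2,4):dx=+4,dy=-3->D; (2,5):dx=+3,dy=-4->D; (3,4):dx=-2,dy=-4->C
  (3,5):dx=-3,dy=-5->C; (4,5):dx=-1,dy=-1->C
Step 2: C = 5, D = 5, total pairs = 10.
Step 3: tau = (C - D)/(n(n-1)/2) = (5 - 5)/10 = 0.000000.
Step 4: Exact two-sided p-value (enumerate n! = 120 permutations of y under H0): p = 1.000000.
Step 5: alpha = 0.1. fail to reject H0.

tau_b = 0.0000 (C=5, D=5), p = 1.000000, fail to reject H0.


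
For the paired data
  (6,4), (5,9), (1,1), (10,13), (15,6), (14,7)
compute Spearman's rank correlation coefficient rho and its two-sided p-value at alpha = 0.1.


Step 1: Rank x and y separately (midranks; no ties here).
rank(x): 6->3, 5->2, 1->1, 10->4, 15->6, 14->5
rank(y): 4->2, 9->5, 1->1, 13->6, 6->3, 7->4
Step 2: d_i = R_x(i) - R_y(i); compute d_i^2.
  (3-2)^2=1, (2-5)^2=9, (1-1)^2=0, (4-6)^2=4, (6-3)^2=9, (5-4)^2=1
sum(d^2) = 24.
Step 3: rho = 1 - 6*24 / (6*(6^2 - 1)) = 1 - 144/210 = 0.314286.
Step 4: Under H0, t = rho * sqrt((n-2)/(1-rho^2)) = 0.6621 ~ t(4).
Step 5: Two-sided p-value from the t-distribution with 4 df = 0.544093.
Step 6: alpha = 0.1. fail to reject H0.

rho = 0.3143, p = 0.544093, fail to reject H0 at alpha = 0.1.


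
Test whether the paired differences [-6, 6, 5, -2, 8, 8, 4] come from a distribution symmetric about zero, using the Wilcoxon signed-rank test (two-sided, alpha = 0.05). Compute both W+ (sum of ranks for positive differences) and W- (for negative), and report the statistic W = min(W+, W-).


Step 1: Drop any zero differences (none here) and take |d_i|.
|d| = [6, 6, 5, 2, 8, 8, 4]
Step 2: Midrank |d_i| (ties get averaged ranks).
ranks: |6|->4.5, |6|->4.5, |5|->3, |2|->1, |8|->6.5, |8|->6.5, |4|->2
Step 3: Attach original signs; sum ranks with positive sign and with negative sign.
W+ = 4.5 + 3 + 6.5 + 6.5 + 2 = 22.5
W- = 4.5 + 1 = 5.5
(Check: W+ + W- = 28 should equal n(n+1)/2 = 28.)
Step 4: Test statistic W = min(W+, W-) = 5.5.
Step 5: Ties in |d|, so use the tie-corrected normal approximation.
        E[W] = n(n+1)/4 = 7*8/4 = 14.
        Tie groups: |d|=6 (t=2), |d|=8 (t=2); sum(t^3 - t) = 12.
        Var[W] = n(n+1)(2n+1)/24 - sum(t^3-t)/48 = 840/24 - 12/48 = 34.75.
        z = (W - E[W]) / sqrt(Var[W]) = (5.5 - 14) / 5.8949 = -1.4419.
        Two-sided p = 2*Phi(z) = 0.149325.
Step 6: alpha = 0.05. fail to reject H0.

W+ = 22.5, W- = 5.5, W = min = 5.5, p = 0.149325, fail to reject H0.


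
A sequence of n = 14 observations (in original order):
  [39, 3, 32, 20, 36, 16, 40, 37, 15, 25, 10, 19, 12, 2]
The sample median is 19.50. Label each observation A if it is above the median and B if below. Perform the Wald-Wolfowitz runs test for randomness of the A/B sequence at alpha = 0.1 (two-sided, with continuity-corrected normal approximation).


Step 1: Compute median = 19.50; label A = above, B = below.
Labels in order: ABAAABAABABBBB  (n_A = 7, n_B = 7)
Step 2: Count runs R = 8.
Step 3: Under H0 (random ordering), E[R] = 2*n_A*n_B/(n_A+n_B) + 1 = 2*7*7/14 + 1 = 8.0000.
        Var[R] = 2*n_A*n_B*(2*n_A*n_B - n_A - n_B) / ((n_A+n_B)^2 * (n_A+n_B-1)) = 8232/2548 = 3.2308.
        SD[R] = 1.7974.
Step 4: R = E[R], so z = 0 with no continuity correction.
Step 5: Two-sided p-value via normal approximation = 2*(1 - Phi(|z|)) = 1.000000.
Step 6: alpha = 0.1. fail to reject H0.

R = 8, z = 0.0000, p = 1.000000, fail to reject H0.


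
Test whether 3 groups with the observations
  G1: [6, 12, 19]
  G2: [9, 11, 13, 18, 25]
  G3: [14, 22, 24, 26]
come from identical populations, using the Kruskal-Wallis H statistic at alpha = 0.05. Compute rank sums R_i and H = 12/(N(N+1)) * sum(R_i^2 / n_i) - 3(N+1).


Step 1: Combine all N = 12 observations and assign midranks.
sorted (value, group, rank): (6,G1,1), (9,G2,2), (11,G2,3), (12,G1,4), (13,G2,5), (14,G3,6), (18,G2,7), (19,G1,8), (22,G3,9), (24,G3,10), (25,G2,11), (26,G3,12)
Step 2: Sum ranks within each group.
R_1 = 13 (n_1 = 3)
R_2 = 28 (n_2 = 5)
R_3 = 37 (n_3 = 4)
Step 3: H = 12/(N(N+1)) * sum(R_i^2/n_i) - 3(N+1)
     = 12/(12*13) * (13^2/3 + 28^2/5 + 37^2/4) - 3*13
     = 0.076923 * 555.383 - 39
     = 3.721795.
Step 4: No ties, so H is used without correction.
Step 5: Under H0, H ~ chi^2(2); p-value = 0.155533.
Step 6: alpha = 0.05. fail to reject H0.

H = 3.7218, df = 2, p = 0.155533, fail to reject H0.


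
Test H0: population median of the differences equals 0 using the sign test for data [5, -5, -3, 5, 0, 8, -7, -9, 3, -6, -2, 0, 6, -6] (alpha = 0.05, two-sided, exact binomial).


Step 1: Discard zero differences. Original n = 14; n_eff = number of nonzero differences = 12.
Nonzero differences (with sign): +5, -5, -3, +5, +8, -7, -9, +3, -6, -2, +6, -6
Step 2: Count signs: positive = 5, negative = 7.
Step 3: Under H0: P(positive) = 0.5, so the number of positives S ~ Bin(12, 0.5).
Step 4: Two-sided exact p-value = sum of Bin(12,0.5) probabilities at or below the observed probability = 0.774414.
Step 5: alpha = 0.05. fail to reject H0.

n_eff = 12, pos = 5, neg = 7, p = 0.774414, fail to reject H0.


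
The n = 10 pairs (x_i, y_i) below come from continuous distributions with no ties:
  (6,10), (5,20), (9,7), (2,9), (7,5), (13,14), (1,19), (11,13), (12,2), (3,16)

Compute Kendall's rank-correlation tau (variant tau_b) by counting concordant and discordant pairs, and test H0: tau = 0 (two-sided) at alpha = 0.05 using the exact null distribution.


Step 1: Enumerate the 45 unordered pairs (i,j) with i<j and classify each by sign(x_j-x_i) * sign(y_j-y_i).
  (1,2):dx=-1,dy=+10->D; (1,3):dx=+3,dy=-3->D; (1,4):dx=-4,dy=-1->C; (1,5):dx=+1,dy=-5->D
  (1,6):dx=+7,dy=+4->C; (1,7):dx=-5,dy=+9->D; (1,8):dx=+5,dy=+3->C; (1,9):dx=+6,dy=-8->D
  (1,10):dx=-3,dy=+6->D; (2,3):dx=+4,dy=-13->D; (2,4):dx=-3,dy=-11->C; (2,5):dx=+2,dy=-15->D
  (2,6):dx=+8,dy=-6->D; (2,7):dx=-4,dy=-1->C; (2,8):dx=+6,dy=-7->D; (2,9):dx=+7,dy=-18->D
  (2,10):dx=-2,dy=-4->C; (3,4):dx=-7,dy=+2->D; (3,5):dx=-2,dy=-2->C; (3,6):dx=+4,dy=+7->C
  (3,7):dx=-8,dy=+12->D; (3,8):dx=+2,dy=+6->C; (3,9):dx=+3,dy=-5->D; (3,10):dx=-6,dy=+9->D
  (4,5):dx=+5,dy=-4->D; (4,6):dx=+11,dy=+5->C; (4,7):dx=-1,dy=+10->D; (4,8):dx=+9,dy=+4->C
  (4,9):dx=+10,dy=-7->D; (4,10):dx=+1,dy=+7->C; (5,6):dx=+6,dy=+9->C; (5,7):dx=-6,dy=+14->D
  (5,8):dx=+4,dy=+8->C; (5,9):dx=+5,dy=-3->D; (5,10):dx=-4,dy=+11->D; (6,7):dx=-12,dy=+5->D
  (6,8):dx=-2,dy=-1->C; (6,9):dx=-1,dy=-12->C; (6,10):dx=-10,dy=+2->D; (7,8):dx=+10,dy=-6->D
  (7,9):dx=+11,dy=-17->D; (7,10):dx=+2,dy=-3->D; (8,9):dx=+1,dy=-11->D; (8,10):dx=-8,dy=+3->D
  (9,10):dx=-9,dy=+14->D
Step 2: C = 16, D = 29, total pairs = 45.
Step 3: tau = (C - D)/(n(n-1)/2) = (16 - 29)/45 = -0.288889.
Step 4: Exact two-sided p-value (enumerate n! = 3628800 permutations of y under H0): p = 0.291248.
Step 5: alpha = 0.05. fail to reject H0.

tau_b = -0.2889 (C=16, D=29), p = 0.291248, fail to reject H0.


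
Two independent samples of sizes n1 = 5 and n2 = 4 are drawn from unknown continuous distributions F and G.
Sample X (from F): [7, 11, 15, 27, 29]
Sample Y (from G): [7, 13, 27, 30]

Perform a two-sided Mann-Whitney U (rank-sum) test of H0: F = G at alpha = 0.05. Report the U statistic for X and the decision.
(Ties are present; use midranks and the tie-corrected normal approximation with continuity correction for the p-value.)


Step 1: Combine and sort all 9 observations; assign midranks.
sorted (value, group): (7,X), (7,Y), (11,X), (13,Y), (15,X), (27,X), (27,Y), (29,X), (30,Y)
ranks: 7->1.5, 7->1.5, 11->3, 13->4, 15->5, 27->6.5, 27->6.5, 29->8, 30->9
Step 2: Rank sum for X: R1 = 1.5 + 3 + 5 + 6.5 + 8 = 24.
Step 3: U_X = R1 - n1(n1+1)/2 = 24 - 5*6/2 = 24 - 15 = 9.
       U_Y = n1*n2 - U_X = 20 - 9 = 11.
Step 4: Ties are present, so use the tie-corrected normal approximation (with continuity correction) for the p-value.
Step 5: p-value = 0.901705; compare to alpha = 0.05. fail to reject H0.

U_X = 9, p = 0.901705, fail to reject H0 at alpha = 0.05.


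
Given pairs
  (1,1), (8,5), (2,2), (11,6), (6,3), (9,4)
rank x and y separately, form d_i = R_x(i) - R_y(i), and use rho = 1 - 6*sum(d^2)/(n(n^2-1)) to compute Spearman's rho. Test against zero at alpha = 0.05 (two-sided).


Step 1: Rank x and y separately (midranks; no ties here).
rank(x): 1->1, 8->4, 2->2, 11->6, 6->3, 9->5
rank(y): 1->1, 5->5, 2->2, 6->6, 3->3, 4->4
Step 2: d_i = R_x(i) - R_y(i); compute d_i^2.
  (1-1)^2=0, (4-5)^2=1, (2-2)^2=0, (6-6)^2=0, (3-3)^2=0, (5-4)^2=1
sum(d^2) = 2.
Step 3: rho = 1 - 6*2 / (6*(6^2 - 1)) = 1 - 12/210 = 0.942857.
Step 4: Under H0, t = rho * sqrt((n-2)/(1-rho^2)) = 5.6595 ~ t(4).
Step 5: Two-sided p-value from the t-distribution with 4 df = 0.004805.
Step 6: alpha = 0.05. reject H0.

rho = 0.9429, p = 0.004805, reject H0 at alpha = 0.05.


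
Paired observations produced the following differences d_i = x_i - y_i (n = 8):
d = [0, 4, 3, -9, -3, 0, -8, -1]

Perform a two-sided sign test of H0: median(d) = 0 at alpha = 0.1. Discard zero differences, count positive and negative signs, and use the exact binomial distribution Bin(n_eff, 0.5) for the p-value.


Step 1: Discard zero differences. Original n = 8; n_eff = number of nonzero differences = 6.
Nonzero differences (with sign): +4, +3, -9, -3, -8, -1
Step 2: Count signs: positive = 2, negative = 4.
Step 3: Under H0: P(positive) = 0.5, so the number of positives S ~ Bin(6, 0.5).
Step 4: Two-sided exact p-value = sum of Bin(6,0.5) probabilities at or below the observed probability = 0.687500.
Step 5: alpha = 0.1. fail to reject H0.

n_eff = 6, pos = 2, neg = 4, p = 0.687500, fail to reject H0.


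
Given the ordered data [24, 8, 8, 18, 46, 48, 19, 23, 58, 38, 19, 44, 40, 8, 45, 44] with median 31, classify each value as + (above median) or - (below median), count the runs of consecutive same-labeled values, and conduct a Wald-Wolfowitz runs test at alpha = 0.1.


Step 1: Compute median = 31; label A = above, B = below.
Labels in order: BBBBAABBAABAABAA  (n_A = 8, n_B = 8)
Step 2: Count runs R = 8.
Step 3: Under H0 (random ordering), E[R] = 2*n_A*n_B/(n_A+n_B) + 1 = 2*8*8/16 + 1 = 9.0000.
        Var[R] = 2*n_A*n_B*(2*n_A*n_B - n_A - n_B) / ((n_A+n_B)^2 * (n_A+n_B-1)) = 14336/3840 = 3.7333.
        SD[R] = 1.9322.
Step 4: Continuity-corrected z = (R + 0.5 - E[R]) / SD[R] = (8 + 0.5 - 9.0000) / 1.9322 = -0.2588.
Step 5: Two-sided p-value via normal approximation = 2*(1 - Phi(|z|)) = 0.795809.
Step 6: alpha = 0.1. fail to reject H0.

R = 8, z = -0.2588, p = 0.795809, fail to reject H0.


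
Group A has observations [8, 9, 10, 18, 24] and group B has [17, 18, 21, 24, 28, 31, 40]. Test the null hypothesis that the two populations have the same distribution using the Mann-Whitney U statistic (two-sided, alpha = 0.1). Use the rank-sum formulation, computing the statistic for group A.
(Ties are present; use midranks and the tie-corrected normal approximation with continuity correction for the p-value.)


Step 1: Combine and sort all 12 observations; assign midranks.
sorted (value, group): (8,X), (9,X), (10,X), (17,Y), (18,X), (18,Y), (21,Y), (24,X), (24,Y), (28,Y), (31,Y), (40,Y)
ranks: 8->1, 9->2, 10->3, 17->4, 18->5.5, 18->5.5, 21->7, 24->8.5, 24->8.5, 28->10, 31->11, 40->12
Step 2: Rank sum for X: R1 = 1 + 2 + 3 + 5.5 + 8.5 = 20.
Step 3: U_X = R1 - n1(n1+1)/2 = 20 - 5*6/2 = 20 - 15 = 5.
       U_Y = n1*n2 - U_X = 35 - 5 = 30.
Step 4: Ties are present, so use the tie-corrected normal approximation (with continuity correction) for the p-value.
Step 5: p-value = 0.050507; compare to alpha = 0.1. reject H0.

U_X = 5, p = 0.050507, reject H0 at alpha = 0.1.


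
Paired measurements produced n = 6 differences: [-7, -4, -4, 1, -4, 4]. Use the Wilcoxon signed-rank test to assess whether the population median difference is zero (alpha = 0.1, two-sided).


Step 1: Drop any zero differences (none here) and take |d_i|.
|d| = [7, 4, 4, 1, 4, 4]
Step 2: Midrank |d_i| (ties get averaged ranks).
ranks: |7|->6, |4|->3.5, |4|->3.5, |1|->1, |4|->3.5, |4|->3.5
Step 3: Attach original signs; sum ranks with positive sign and with negative sign.
W+ = 1 + 3.5 = 4.5
W- = 6 + 3.5 + 3.5 + 3.5 = 16.5
(Check: W+ + W- = 21 should equal n(n+1)/2 = 21.)
Step 4: Test statistic W = min(W+, W-) = 4.5.
Step 5: Ties in |d|, so use the tie-corrected normal approximation.
        E[W] = n(n+1)/4 = 6*7/4 = 10.5.
        Tie groups: |d|=4 (t=4); sum(t^3 - t) = 60.
        Var[W] = n(n+1)(2n+1)/24 - sum(t^3-t)/48 = 546/24 - 60/48 = 21.5.
        z = (W - E[W]) / sqrt(Var[W]) = (4.5 - 10.5) / 4.6368 = -1.2940.
        Two-sided p = 2*Phi(z) = 0.195668.
Step 6: alpha = 0.1. fail to reject H0.

W+ = 4.5, W- = 16.5, W = min = 4.5, p = 0.195668, fail to reject H0.


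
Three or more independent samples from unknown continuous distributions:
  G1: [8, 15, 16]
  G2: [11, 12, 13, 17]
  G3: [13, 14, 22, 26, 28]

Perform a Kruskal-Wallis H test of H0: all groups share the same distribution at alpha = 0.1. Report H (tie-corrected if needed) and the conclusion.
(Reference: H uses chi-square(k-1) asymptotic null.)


Step 1: Combine all N = 12 observations and assign midranks.
sorted (value, group, rank): (8,G1,1), (11,G2,2), (12,G2,3), (13,G2,4.5), (13,G3,4.5), (14,G3,6), (15,G1,7), (16,G1,8), (17,G2,9), (22,G3,10), (26,G3,11), (28,G3,12)
Step 2: Sum ranks within each group.
R_1 = 16 (n_1 = 3)
R_2 = 18.5 (n_2 = 4)
R_3 = 43.5 (n_3 = 5)
Step 3: H = 12/(N(N+1)) * sum(R_i^2/n_i) - 3(N+1)
     = 12/(12*13) * (16^2/3 + 18.5^2/4 + 43.5^2/5) - 3*13
     = 0.076923 * 549.346 - 39
     = 3.257372.
Step 4: Ties present; correction factor C = 1 - 6/(12^3 - 12) = 0.996503. Corrected H = 3.257372 / 0.996503 = 3.268801.
Step 5: Under H0, H ~ chi^2(2); p-value = 0.195069.
Step 6: alpha = 0.1. fail to reject H0.

H = 3.2688, df = 2, p = 0.195069, fail to reject H0.


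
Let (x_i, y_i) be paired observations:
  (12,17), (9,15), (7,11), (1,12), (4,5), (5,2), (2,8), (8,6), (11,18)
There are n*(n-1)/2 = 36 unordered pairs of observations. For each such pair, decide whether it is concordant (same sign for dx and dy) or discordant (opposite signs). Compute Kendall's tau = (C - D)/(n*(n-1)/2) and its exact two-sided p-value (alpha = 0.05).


Step 1: Enumerate the 36 unordered pairs (i,j) with i<j and classify each by sign(x_j-x_i) * sign(y_j-y_i).
  (1,2):dx=-3,dy=-2->C; (1,3):dx=-5,dy=-6->C; (1,4):dx=-11,dy=-5->C; (1,5):dx=-8,dy=-12->C
  (1,6):dx=-7,dy=-15->C; (1,7):dx=-10,dy=-9->C; (1,8):dx=-4,dy=-11->C; (1,9):dx=-1,dy=+1->D
  (2,3):dx=-2,dy=-4->C; (2,4):dx=-8,dy=-3->C; (2,5):dx=-5,dy=-10->C; (2,6):dx=-4,dy=-13->C
  (2,7):dx=-7,dy=-7->C; (2,8):dx=-1,dy=-9->C; (2,9):dx=+2,dy=+3->C; (3,4):dx=-6,dy=+1->D
  (3,5):dx=-3,dy=-6->C; (3,6):dx=-2,dy=-9->C; (3,7):dx=-5,dy=-3->C; (3,8):dx=+1,dy=-5->D
  (3,9):dx=+4,dy=+7->C; (4,5):dx=+3,dy=-7->D; (4,6):dx=+4,dy=-10->D; (4,7):dx=+1,dy=-4->D
  (4,8):dx=+7,dy=-6->D; (4,9):dx=+10,dy=+6->C; (5,6):dx=+1,dy=-3->D; (5,7):dx=-2,dy=+3->D
  (5,8):dx=+4,dy=+1->C; (5,9):dx=+7,dy=+13->C; (6,7):dx=-3,dy=+6->D; (6,8):dx=+3,dy=+4->C
  (6,9):dx=+6,dy=+16->C; (7,8):dx=+6,dy=-2->D; (7,9):dx=+9,dy=+10->C; (8,9):dx=+3,dy=+12->C
Step 2: C = 25, D = 11, total pairs = 36.
Step 3: tau = (C - D)/(n(n-1)/2) = (25 - 11)/36 = 0.388889.
Step 4: Exact two-sided p-value (enumerate n! = 362880 permutations of y under H0): p = 0.180181.
Step 5: alpha = 0.05. fail to reject H0.

tau_b = 0.3889 (C=25, D=11), p = 0.180181, fail to reject H0.


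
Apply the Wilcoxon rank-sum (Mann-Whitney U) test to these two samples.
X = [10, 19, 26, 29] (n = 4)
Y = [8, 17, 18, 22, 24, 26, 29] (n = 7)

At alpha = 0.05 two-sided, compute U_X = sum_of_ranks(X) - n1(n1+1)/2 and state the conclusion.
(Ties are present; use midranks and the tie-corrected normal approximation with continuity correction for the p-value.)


Step 1: Combine and sort all 11 observations; assign midranks.
sorted (value, group): (8,Y), (10,X), (17,Y), (18,Y), (19,X), (22,Y), (24,Y), (26,X), (26,Y), (29,X), (29,Y)
ranks: 8->1, 10->2, 17->3, 18->4, 19->5, 22->6, 24->7, 26->8.5, 26->8.5, 29->10.5, 29->10.5
Step 2: Rank sum for X: R1 = 2 + 5 + 8.5 + 10.5 = 26.
Step 3: U_X = R1 - n1(n1+1)/2 = 26 - 4*5/2 = 26 - 10 = 16.
       U_Y = n1*n2 - U_X = 28 - 16 = 12.
Step 4: Ties are present, so use the tie-corrected normal approximation (with continuity correction) for the p-value.
Step 5: p-value = 0.775820; compare to alpha = 0.05. fail to reject H0.

U_X = 16, p = 0.775820, fail to reject H0 at alpha = 0.05.


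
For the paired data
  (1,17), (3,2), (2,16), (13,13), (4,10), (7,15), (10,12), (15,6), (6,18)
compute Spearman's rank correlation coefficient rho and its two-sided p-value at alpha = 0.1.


Step 1: Rank x and y separately (midranks; no ties here).
rank(x): 1->1, 3->3, 2->2, 13->8, 4->4, 7->6, 10->7, 15->9, 6->5
rank(y): 17->8, 2->1, 16->7, 13->5, 10->3, 15->6, 12->4, 6->2, 18->9
Step 2: d_i = R_x(i) - R_y(i); compute d_i^2.
  (1-8)^2=49, (3-1)^2=4, (2-7)^2=25, (8-5)^2=9, (4-3)^2=1, (6-6)^2=0, (7-4)^2=9, (9-2)^2=49, (5-9)^2=16
sum(d^2) = 162.
Step 3: rho = 1 - 6*162 / (9*(9^2 - 1)) = 1 - 972/720 = -0.350000.
Step 4: Under H0, t = rho * sqrt((n-2)/(1-rho^2)) = -0.9885 ~ t(7).
Step 5: Two-sided p-value from the t-distribution with 7 df = 0.355820.
Step 6: alpha = 0.1. fail to reject H0.

rho = -0.3500, p = 0.355820, fail to reject H0 at alpha = 0.1.


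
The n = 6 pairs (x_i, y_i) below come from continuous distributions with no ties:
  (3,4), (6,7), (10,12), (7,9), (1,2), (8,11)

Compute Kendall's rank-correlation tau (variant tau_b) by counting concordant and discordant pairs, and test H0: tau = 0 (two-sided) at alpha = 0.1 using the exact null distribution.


Step 1: Enumerate the 15 unordered pairs (i,j) with i<j and classify each by sign(x_j-x_i) * sign(y_j-y_i).
  (1,2):dx=+3,dy=+3->C; (1,3):dx=+7,dy=+8->C; (1,4):dx=+4,dy=+5->C; (1,5):dx=-2,dy=-2->C
  (1,6):dx=+5,dy=+7->C; (2,3):dx=+4,dy=+5->C; (2,4):dx=+1,dy=+2->C; (2,5):dx=-5,dy=-5->C
  (2,6):dx=+2,dy=+4->C; (3,4):dx=-3,dy=-3->C; (3,5):dx=-9,dy=-10->C; (3,6):dx=-2,dy=-1->C
  (4,5):dx=-6,dy=-7->C; (4,6):dx=+1,dy=+2->C; (5,6):dx=+7,dy=+9->C
Step 2: C = 15, D = 0, total pairs = 15.
Step 3: tau = (C - D)/(n(n-1)/2) = (15 - 0)/15 = 1.000000.
Step 4: Exact two-sided p-value (enumerate n! = 720 permutations of y under H0): p = 0.002778.
Step 5: alpha = 0.1. reject H0.

tau_b = 1.0000 (C=15, D=0), p = 0.002778, reject H0.


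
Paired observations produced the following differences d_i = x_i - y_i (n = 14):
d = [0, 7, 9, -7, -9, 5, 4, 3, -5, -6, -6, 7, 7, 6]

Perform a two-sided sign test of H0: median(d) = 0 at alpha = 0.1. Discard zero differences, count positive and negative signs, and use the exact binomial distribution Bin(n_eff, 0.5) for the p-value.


Step 1: Discard zero differences. Original n = 14; n_eff = number of nonzero differences = 13.
Nonzero differences (with sign): +7, +9, -7, -9, +5, +4, +3, -5, -6, -6, +7, +7, +6
Step 2: Count signs: positive = 8, negative = 5.
Step 3: Under H0: P(positive) = 0.5, so the number of positives S ~ Bin(13, 0.5).
Step 4: Two-sided exact p-value = sum of Bin(13,0.5) probabilities at or below the observed probability = 0.581055.
Step 5: alpha = 0.1. fail to reject H0.

n_eff = 13, pos = 8, neg = 5, p = 0.581055, fail to reject H0.


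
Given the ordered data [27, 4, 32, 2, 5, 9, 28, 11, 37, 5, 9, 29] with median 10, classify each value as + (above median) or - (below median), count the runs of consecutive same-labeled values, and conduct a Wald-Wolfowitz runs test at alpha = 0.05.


Step 1: Compute median = 10; label A = above, B = below.
Labels in order: ABABBBAAABBA  (n_A = 6, n_B = 6)
Step 2: Count runs R = 7.
Step 3: Under H0 (random ordering), E[R] = 2*n_A*n_B/(n_A+n_B) + 1 = 2*6*6/12 + 1 = 7.0000.
        Var[R] = 2*n_A*n_B*(2*n_A*n_B - n_A - n_B) / ((n_A+n_B)^2 * (n_A+n_B-1)) = 4320/1584 = 2.7273.
        SD[R] = 1.6514.
Step 4: R = E[R], so z = 0 with no continuity correction.
Step 5: Two-sided p-value via normal approximation = 2*(1 - Phi(|z|)) = 1.000000.
Step 6: alpha = 0.05. fail to reject H0.

R = 7, z = 0.0000, p = 1.000000, fail to reject H0.


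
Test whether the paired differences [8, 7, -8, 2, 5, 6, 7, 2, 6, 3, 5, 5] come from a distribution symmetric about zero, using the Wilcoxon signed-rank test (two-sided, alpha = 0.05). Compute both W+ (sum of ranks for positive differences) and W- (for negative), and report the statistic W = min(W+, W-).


Step 1: Drop any zero differences (none here) and take |d_i|.
|d| = [8, 7, 8, 2, 5, 6, 7, 2, 6, 3, 5, 5]
Step 2: Midrank |d_i| (ties get averaged ranks).
ranks: |8|->11.5, |7|->9.5, |8|->11.5, |2|->1.5, |5|->5, |6|->7.5, |7|->9.5, |2|->1.5, |6|->7.5, |3|->3, |5|->5, |5|->5
Step 3: Attach original signs; sum ranks with positive sign and with negative sign.
W+ = 11.5 + 9.5 + 1.5 + 5 + 7.5 + 9.5 + 1.5 + 7.5 + 3 + 5 + 5 = 66.5
W- = 11.5 = 11.5
(Check: W+ + W- = 78 should equal n(n+1)/2 = 78.)
Step 4: Test statistic W = min(W+, W-) = 11.5.
Step 5: Ties in |d|, so use the tie-corrected normal approximation.
        E[W] = n(n+1)/4 = 12*13/4 = 39.
        Tie groups: |d|=2 (t=2), |d|=5 (t=3), |d|=6 (t=2), |d|=7 (t=2), |d|=8 (t=2); sum(t^3 - t) = 48.
        Var[W] = n(n+1)(2n+1)/24 - sum(t^3-t)/48 = 3900/24 - 48/48 = 161.5.
        z = (W - E[W]) / sqrt(Var[W]) = (11.5 - 39) / 12.7083 = -2.1639.
        Two-sided p = 2*Phi(z) = 0.030468.
Step 6: alpha = 0.05. reject H0.

W+ = 66.5, W- = 11.5, W = min = 11.5, p = 0.030468, reject H0.


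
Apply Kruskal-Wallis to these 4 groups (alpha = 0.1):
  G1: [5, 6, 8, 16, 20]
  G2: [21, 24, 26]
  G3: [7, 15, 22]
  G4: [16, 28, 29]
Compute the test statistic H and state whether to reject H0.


Step 1: Combine all N = 14 observations and assign midranks.
sorted (value, group, rank): (5,G1,1), (6,G1,2), (7,G3,3), (8,G1,4), (15,G3,5), (16,G1,6.5), (16,G4,6.5), (20,G1,8), (21,G2,9), (22,G3,10), (24,G2,11), (26,G2,12), (28,G4,13), (29,G4,14)
Step 2: Sum ranks within each group.
R_1 = 21.5 (n_1 = 5)
R_2 = 32 (n_2 = 3)
R_3 = 18 (n_3 = 3)
R_4 = 33.5 (n_4 = 3)
Step 3: H = 12/(N(N+1)) * sum(R_i^2/n_i) - 3(N+1)
     = 12/(14*15) * (21.5^2/5 + 32^2/3 + 18^2/3 + 33.5^2/3) - 3*15
     = 0.057143 * 915.867 - 45
     = 7.335238.
Step 4: Ties present; correction factor C = 1 - 6/(14^3 - 14) = 0.997802. Corrected H = 7.335238 / 0.997802 = 7.351395.
Step 5: Under H0, H ~ chi^2(3); p-value = 0.061502.
Step 6: alpha = 0.1. reject H0.

H = 7.3514, df = 3, p = 0.061502, reject H0.


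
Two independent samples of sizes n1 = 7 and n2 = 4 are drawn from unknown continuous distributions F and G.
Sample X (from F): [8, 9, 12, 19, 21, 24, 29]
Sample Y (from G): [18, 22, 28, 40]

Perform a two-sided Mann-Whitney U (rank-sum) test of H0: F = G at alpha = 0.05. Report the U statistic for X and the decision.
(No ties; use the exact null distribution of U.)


Step 1: Combine and sort all 11 observations; assign midranks.
sorted (value, group): (8,X), (9,X), (12,X), (18,Y), (19,X), (21,X), (22,Y), (24,X), (28,Y), (29,X), (40,Y)
ranks: 8->1, 9->2, 12->3, 18->4, 19->5, 21->6, 22->7, 24->8, 28->9, 29->10, 40->11
Step 2: Rank sum for X: R1 = 1 + 2 + 3 + 5 + 6 + 8 + 10 = 35.
Step 3: U_X = R1 - n1(n1+1)/2 = 35 - 7*8/2 = 35 - 28 = 7.
       U_Y = n1*n2 - U_X = 28 - 7 = 21.
Step 4: No ties, so the exact null distribution of U (based on enumerating the C(11,7) = 330 equally likely rank assignments) gives the two-sided p-value.
Step 5: p-value = 0.230303; compare to alpha = 0.05. fail to reject H0.

U_X = 7, p = 0.230303, fail to reject H0 at alpha = 0.05.


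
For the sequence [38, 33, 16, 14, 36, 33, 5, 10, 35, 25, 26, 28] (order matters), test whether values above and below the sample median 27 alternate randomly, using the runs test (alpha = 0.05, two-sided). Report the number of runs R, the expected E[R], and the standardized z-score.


Step 1: Compute median = 27; label A = above, B = below.
Labels in order: AABBAABBABBA  (n_A = 6, n_B = 6)
Step 2: Count runs R = 7.
Step 3: Under H0 (random ordering), E[R] = 2*n_A*n_B/(n_A+n_B) + 1 = 2*6*6/12 + 1 = 7.0000.
        Var[R] = 2*n_A*n_B*(2*n_A*n_B - n_A - n_B) / ((n_A+n_B)^2 * (n_A+n_B-1)) = 4320/1584 = 2.7273.
        SD[R] = 1.6514.
Step 4: R = E[R], so z = 0 with no continuity correction.
Step 5: Two-sided p-value via normal approximation = 2*(1 - Phi(|z|)) = 1.000000.
Step 6: alpha = 0.05. fail to reject H0.

R = 7, z = 0.0000, p = 1.000000, fail to reject H0.
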